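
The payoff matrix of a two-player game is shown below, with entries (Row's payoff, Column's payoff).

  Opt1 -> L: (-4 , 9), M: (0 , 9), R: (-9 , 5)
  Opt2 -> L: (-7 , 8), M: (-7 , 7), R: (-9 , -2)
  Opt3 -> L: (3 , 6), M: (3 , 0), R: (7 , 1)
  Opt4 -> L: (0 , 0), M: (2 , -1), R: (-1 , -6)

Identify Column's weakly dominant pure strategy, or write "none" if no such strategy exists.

L vs M: Opt1: 9=9, Opt2: 8>7, Opt3: 6>0, Opt4: 0>-1.
L vs R: Opt1: 9>5, Opt2: 8>-2, Opt3: 6>1, Opt4: 0>-6.
L is at least as good as every other strategy against every opponent action, so it is weakly dominant.

L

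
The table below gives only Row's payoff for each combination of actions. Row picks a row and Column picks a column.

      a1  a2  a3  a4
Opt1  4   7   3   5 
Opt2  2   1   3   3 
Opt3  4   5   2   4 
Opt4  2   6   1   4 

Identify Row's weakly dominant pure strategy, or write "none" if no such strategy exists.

Opt1 vs Opt2: a1: 4>2, a2: 7>1, a3: 3=3, a4: 5>3.
Opt1 vs Opt3: a1: 4=4, a2: 7>5, a3: 3>2, a4: 5>4.
Opt1 vs Opt4: a1: 4>2, a2: 7>6, a3: 3>1, a4: 5>4.
Opt1 is at least as good as every other strategy against every opponent action, so it is weakly dominant.

Opt1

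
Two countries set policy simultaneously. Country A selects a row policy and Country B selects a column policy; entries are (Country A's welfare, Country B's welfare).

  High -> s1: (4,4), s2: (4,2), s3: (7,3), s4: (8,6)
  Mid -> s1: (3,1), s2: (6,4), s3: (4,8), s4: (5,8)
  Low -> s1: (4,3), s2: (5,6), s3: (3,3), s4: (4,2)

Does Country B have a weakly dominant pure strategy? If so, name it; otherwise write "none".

none

s1 fails to dominate s2 at Mid (1<4).
s2 fails to dominate s1 at High (2<4).
s3 fails to dominate s1 at High (3<4).
s4 fails to dominate s1 at Low (2<3).
No single strategy dominates all the others.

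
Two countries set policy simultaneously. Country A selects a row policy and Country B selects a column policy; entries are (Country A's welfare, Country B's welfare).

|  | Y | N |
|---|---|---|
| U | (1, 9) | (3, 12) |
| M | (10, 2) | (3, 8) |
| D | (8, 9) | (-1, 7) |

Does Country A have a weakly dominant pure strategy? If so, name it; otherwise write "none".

M vs U: Y: 10>1, N: 3=3.
M vs D: Y: 10>8, N: 3>-1.
M is at least as good as every other strategy against every opponent action, so it is weakly dominant.

M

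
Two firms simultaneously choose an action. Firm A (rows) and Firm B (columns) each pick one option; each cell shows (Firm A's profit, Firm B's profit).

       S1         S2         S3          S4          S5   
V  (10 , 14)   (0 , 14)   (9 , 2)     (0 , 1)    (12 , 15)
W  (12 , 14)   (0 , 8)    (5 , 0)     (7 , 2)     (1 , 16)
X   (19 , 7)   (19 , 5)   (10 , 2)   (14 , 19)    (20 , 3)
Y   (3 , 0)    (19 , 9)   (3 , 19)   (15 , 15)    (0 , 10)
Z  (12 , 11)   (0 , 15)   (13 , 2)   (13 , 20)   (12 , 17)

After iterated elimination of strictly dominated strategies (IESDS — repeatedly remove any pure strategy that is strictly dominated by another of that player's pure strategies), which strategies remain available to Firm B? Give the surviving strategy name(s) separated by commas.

S3, S4

For Firm A, X strictly dominates V on the remaining columns (S1: 19>10, S2: 19>0, S3: 10>9, S4: 14>0, S5: 20>12); eliminate V.
For Firm A, X strictly dominates W on the remaining columns (S1: 19>12, S2: 19>0, S3: 10>5, S4: 14>7, S5: 20>1); eliminate W.
For Firm B, S4 strictly dominates S1 on the remaining rows (X: 19>7, Y: 15>0, Z: 20>11); eliminate S1.
Column S2 is eliminated: S4 beats it against every remaining row (X: 19>5, Y: 15>9, Z: 20>15).
Column S5 is eliminated: S4 beats it against every remaining row (X: 19>3, Y: 15>10, Z: 20>17).
Among the remaining strategies, none is strictly dominated by another pure strategy of the same player, so the elimination stops.
Surviving strategies — Firm A: {X, Y, Z}; Firm B: {S3, S4}.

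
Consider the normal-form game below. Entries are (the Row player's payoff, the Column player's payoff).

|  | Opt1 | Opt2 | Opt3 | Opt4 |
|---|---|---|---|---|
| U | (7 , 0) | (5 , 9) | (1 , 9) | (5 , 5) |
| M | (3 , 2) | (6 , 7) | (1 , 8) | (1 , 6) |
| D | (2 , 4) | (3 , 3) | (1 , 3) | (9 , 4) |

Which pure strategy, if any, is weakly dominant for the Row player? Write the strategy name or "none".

U fails to dominate M at Opt2 (5<6).
M fails to dominate U at Opt1 (3<7).
D fails to dominate U at Opt1 (2<7).
No single strategy dominates all the others.

none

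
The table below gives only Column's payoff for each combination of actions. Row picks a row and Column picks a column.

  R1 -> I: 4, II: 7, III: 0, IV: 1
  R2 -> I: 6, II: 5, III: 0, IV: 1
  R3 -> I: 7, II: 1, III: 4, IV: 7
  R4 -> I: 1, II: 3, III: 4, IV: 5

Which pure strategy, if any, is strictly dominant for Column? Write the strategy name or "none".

none

I fails to dominate II at R1 (4<7).
II fails to dominate I at R2 (5<6).
III fails to dominate I at R1 (0<4).
IV fails to dominate I at R1 (1<4).
No single strategy dominates all the others.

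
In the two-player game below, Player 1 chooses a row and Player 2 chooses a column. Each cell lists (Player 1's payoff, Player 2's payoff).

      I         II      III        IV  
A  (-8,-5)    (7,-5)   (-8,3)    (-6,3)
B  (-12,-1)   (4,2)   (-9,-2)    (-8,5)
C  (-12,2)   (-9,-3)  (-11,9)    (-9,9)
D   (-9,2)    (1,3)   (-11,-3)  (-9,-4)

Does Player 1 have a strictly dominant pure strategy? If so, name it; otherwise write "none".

A vs B: I: -8>-12, II: 7>4, III: -8>-9, IV: -6>-8.
A vs C: I: -8>-12, II: 7>-9, III: -8>-11, IV: -6>-9.
A vs D: I: -8>-9, II: 7>1, III: -8>-11, IV: -6>-9.
A strictly beats every other strategy against every opponent action, so it is strictly dominant.

A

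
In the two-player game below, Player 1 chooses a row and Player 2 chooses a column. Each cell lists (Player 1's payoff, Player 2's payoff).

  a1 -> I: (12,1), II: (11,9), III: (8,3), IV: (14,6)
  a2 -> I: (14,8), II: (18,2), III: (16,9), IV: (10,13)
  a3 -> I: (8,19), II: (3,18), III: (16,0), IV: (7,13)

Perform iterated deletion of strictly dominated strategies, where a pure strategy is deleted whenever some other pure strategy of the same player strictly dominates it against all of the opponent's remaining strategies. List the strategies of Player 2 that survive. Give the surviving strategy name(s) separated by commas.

II, IV

For Player 2, IV strictly dominates III on the remaining rows (a1: 6>3, a2: 13>9, a3: 13>0); eliminate III.
Player 1's strategy a3 is strictly dominated by a1 (I: 12>8, II: 11>3, IV: 14>7) and is removed.
Column I is eliminated: IV beats it against every remaining row (a1: 6>1, a2: 13>8).
Among the remaining strategies, none is strictly dominated by another pure strategy of the same player, so the elimination stops.
Surviving strategies — Player 1: {a1, a2}; Player 2: {II, IV}.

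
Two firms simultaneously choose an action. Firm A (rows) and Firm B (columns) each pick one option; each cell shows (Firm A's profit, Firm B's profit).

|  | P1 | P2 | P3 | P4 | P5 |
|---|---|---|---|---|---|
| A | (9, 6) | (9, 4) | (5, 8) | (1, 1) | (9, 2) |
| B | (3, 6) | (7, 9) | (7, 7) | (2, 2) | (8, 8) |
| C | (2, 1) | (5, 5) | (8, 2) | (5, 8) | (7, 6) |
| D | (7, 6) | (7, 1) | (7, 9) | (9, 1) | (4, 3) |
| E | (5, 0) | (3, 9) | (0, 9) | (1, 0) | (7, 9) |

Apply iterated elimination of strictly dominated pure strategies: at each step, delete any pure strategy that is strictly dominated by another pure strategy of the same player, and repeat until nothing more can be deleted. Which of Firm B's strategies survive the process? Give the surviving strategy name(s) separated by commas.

P2, P3, P4, P5

Firm B's strategy P1 is strictly dominated by P3 (A: 8>6, B: 7>6, C: 2>1, D: 9>6, E: 9>0) and is removed.
Firm A's strategy E is strictly dominated by B (P2: 7>3, P3: 7>0, P4: 2>1, P5: 8>7) and is removed.
Among the remaining strategies, none is strictly dominated by another pure strategy of the same player, so the elimination stops.
Surviving strategies — Firm A: {A, B, C, D}; Firm B: {P2, P3, P4, P5}.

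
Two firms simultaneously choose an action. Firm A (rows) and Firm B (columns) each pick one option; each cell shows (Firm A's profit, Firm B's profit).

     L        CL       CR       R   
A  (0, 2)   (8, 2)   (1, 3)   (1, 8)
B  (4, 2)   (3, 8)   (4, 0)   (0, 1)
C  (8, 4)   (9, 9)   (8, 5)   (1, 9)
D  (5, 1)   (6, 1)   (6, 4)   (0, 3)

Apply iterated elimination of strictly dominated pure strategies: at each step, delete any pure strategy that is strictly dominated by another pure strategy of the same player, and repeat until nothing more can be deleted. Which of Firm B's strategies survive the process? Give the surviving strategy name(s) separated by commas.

CL, R

Firm A's strategy B is strictly dominated by C (L: 8>4, CL: 9>3, CR: 8>4, R: 1>0) and is removed.
Firm A's strategy D is strictly dominated by C (L: 8>5, CL: 9>6, CR: 8>6, R: 1>0) and is removed.
Column L is eliminated: CR beats it against every remaining row (A: 3>2, C: 5>4).
Column CR is eliminated: R beats it against every remaining row (A: 8>3, C: 9>5).
Among the remaining strategies, none is strictly dominated by another pure strategy of the same player, so the elimination stops.
Surviving strategies — Firm A: {A, C}; Firm B: {CL, R}.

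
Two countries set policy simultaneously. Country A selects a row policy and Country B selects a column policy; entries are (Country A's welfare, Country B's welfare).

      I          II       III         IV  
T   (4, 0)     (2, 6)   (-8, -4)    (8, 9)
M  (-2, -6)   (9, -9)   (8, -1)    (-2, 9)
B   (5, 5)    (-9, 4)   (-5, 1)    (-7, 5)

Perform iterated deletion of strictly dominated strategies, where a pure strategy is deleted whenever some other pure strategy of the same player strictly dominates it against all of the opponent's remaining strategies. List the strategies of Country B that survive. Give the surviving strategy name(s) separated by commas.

I, IV

Country B's strategy II is strictly dominated by IV (T: 9>6, M: 9>-9, B: 5>4) and is removed.
Country B's strategy III is strictly dominated by IV (T: 9>-4, M: 9>-1, B: 5>1) and is removed.
For Country A, T strictly dominates M on the remaining columns (I: 4>-2, IV: 8>-2); eliminate M.
Among the remaining strategies, none is strictly dominated by another pure strategy of the same player, so the elimination stops.
Surviving strategies — Country A: {T, B}; Country B: {I, IV}.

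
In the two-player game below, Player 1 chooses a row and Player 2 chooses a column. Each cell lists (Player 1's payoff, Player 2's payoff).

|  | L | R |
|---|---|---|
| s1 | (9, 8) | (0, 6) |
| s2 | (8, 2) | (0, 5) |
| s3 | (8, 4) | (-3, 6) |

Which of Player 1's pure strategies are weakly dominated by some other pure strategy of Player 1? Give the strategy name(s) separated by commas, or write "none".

s2, s3

Nothing dominates s1: s2 at L (9>8); s3 at L (9>8).
s2 is weakly dominated by s1 (L: 9>8, R: 0=0).
s3 is weakly dominated by s1 (L: 9>8, R: 0>-3).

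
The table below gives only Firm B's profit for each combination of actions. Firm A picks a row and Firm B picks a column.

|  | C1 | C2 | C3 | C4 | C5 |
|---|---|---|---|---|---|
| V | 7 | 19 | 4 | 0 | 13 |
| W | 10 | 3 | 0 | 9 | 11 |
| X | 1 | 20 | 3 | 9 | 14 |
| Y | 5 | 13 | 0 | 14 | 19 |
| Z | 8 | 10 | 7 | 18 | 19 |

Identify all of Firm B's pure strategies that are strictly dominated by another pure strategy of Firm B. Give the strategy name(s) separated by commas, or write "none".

C1 is strictly dominated by C5 (V: 13>7, W: 11>10, X: 14>1, Y: 19>5, Z: 19>8).
C2: no other strategy beats it everywhere (C1 at V (19>7); C3 at V (19>4); C4 at V (19>0); C5 at V (19>13)).
C2 strictly dominates C3 — V: 19>4, W: 3>0, X: 20>3, Y: 13>0, Z: 10>7.
C5 strictly dominates C4 — V: 13>0, W: 11>9, X: 14>9, Y: 19>14, Z: 19>18.
C5 is not dominated — it holds its own against C1 at V (13>7); C2 at W (11>3); C3 at V (13>4); C4 at V (13>0).

C1, C3, C4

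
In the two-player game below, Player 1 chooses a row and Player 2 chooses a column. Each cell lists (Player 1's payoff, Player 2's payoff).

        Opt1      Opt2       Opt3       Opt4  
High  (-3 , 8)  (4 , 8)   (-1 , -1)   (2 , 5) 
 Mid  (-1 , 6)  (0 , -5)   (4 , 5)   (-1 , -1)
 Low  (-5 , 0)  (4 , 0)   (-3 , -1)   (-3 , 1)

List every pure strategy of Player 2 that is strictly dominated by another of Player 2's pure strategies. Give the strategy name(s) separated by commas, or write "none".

Opt3

Opt1 is not dominated — it holds its own against Opt2 at High (8=8); Opt3 at High (8>-1); Opt4 at High (8>5).
Opt2 is not dominated — it holds its own against Opt1 at High (8=8); Opt3 at High (8>-1); Opt4 at High (8>5).
Opt3 is strictly dominated by Opt1 (High: 8>-1, Mid: 6>5, Low: 0>-1).
Opt4: no other strategy beats it everywhere (Opt1 at Low (1>0); Opt2 at Mid (-1>-5); Opt3 at High (5>-1)).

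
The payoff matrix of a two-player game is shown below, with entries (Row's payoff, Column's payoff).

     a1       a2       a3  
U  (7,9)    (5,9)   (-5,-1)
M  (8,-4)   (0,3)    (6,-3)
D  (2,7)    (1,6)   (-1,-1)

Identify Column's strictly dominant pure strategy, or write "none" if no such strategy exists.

none

a1 fails to dominate a2 at U (9=9).
a2 fails to dominate a1 at U (9=9).
a3 fails to dominate a1 at U (-1<9).
No single strategy dominates all the others.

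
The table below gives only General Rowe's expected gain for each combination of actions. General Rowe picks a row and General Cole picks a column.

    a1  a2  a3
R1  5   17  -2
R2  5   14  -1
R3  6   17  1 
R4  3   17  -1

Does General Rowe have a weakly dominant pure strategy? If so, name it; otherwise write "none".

R3

R3 vs R1: a1: 6>5, a2: 17=17, a3: 1>-2.
R3 vs R2: a1: 6>5, a2: 17>14, a3: 1>-1.
R3 vs R4: a1: 6>3, a2: 17=17, a3: 1>-1.
R3 is at least as good as every other strategy against every opponent action, so it is weakly dominant.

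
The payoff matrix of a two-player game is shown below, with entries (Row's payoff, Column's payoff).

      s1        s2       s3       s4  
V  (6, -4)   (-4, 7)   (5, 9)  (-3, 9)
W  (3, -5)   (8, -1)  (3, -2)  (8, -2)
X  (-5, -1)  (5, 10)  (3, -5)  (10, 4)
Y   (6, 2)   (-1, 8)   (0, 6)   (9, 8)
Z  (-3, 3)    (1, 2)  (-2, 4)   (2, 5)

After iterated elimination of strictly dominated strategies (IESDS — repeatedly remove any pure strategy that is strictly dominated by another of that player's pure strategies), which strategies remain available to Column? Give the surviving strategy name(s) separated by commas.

Row's strategy Z is strictly dominated by W (s1: 3>-3, s2: 8>1, s3: 3>-2, s4: 8>2) and is removed.
For Column, s2 strictly dominates s1 on the remaining rows (V: 7>-4, W: -1>-5, X: 10>-1, Y: 8>2); eliminate s1.
Row's strategy Y is strictly dominated by X (s2: 5>-1, s3: 3>0, s4: 10>9) and is removed.
Among the remaining strategies, none is strictly dominated by another pure strategy of the same player, so the elimination stops.
Surviving strategies — Row: {V, W, X}; Column: {s2, s3, s4}.

s2, s3, s4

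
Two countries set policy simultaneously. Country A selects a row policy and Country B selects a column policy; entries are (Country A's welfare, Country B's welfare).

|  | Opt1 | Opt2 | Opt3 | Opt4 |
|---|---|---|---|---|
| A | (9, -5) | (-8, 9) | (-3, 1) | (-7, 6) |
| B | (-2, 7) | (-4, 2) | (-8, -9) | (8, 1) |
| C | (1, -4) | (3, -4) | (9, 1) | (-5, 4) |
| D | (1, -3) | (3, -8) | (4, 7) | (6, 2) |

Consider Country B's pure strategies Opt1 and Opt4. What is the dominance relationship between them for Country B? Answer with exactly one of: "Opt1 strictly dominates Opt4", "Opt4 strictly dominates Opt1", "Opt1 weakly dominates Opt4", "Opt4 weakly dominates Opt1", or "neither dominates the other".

Opt1's payoffs vs Opt4's, by Country A's action — A: -5<6, B: 7>1, C: -4<4, D: -3<2.
Opt1 does better at B but worse at A, C, D; neither strategy dominates the other.

neither dominates the other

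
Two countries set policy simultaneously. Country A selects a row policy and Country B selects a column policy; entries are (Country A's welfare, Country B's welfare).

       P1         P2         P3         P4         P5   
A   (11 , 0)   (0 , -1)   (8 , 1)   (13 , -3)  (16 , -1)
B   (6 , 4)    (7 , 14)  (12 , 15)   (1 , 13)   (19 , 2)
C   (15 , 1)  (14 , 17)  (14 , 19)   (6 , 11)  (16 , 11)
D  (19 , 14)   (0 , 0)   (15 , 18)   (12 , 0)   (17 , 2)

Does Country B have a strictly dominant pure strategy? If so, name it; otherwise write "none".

P3 vs P1: A: 1>0, B: 15>4, C: 19>1, D: 18>14.
P3 vs P2: A: 1>-1, B: 15>14, C: 19>17, D: 18>0.
P3 vs P4: A: 1>-3, B: 15>13, C: 19>11, D: 18>0.
P3 vs P5: A: 1>-1, B: 15>2, C: 19>11, D: 18>2.
P3 strictly beats every other strategy against every opponent action, so it is strictly dominant.

P3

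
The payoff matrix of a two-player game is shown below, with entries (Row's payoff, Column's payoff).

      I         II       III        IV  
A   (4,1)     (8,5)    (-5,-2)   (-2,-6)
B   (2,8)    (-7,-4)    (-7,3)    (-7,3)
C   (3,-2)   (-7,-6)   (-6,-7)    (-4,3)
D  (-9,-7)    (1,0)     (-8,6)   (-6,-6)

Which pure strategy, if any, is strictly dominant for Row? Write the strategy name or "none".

A vs B: I: 4>2, II: 8>-7, III: -5>-7, IV: -2>-7.
A vs C: I: 4>3, II: 8>-7, III: -5>-6, IV: -2>-4.
A vs D: I: 4>-9, II: 8>1, III: -5>-8, IV: -2>-6.
A strictly beats every other strategy against every opponent action, so it is strictly dominant.

A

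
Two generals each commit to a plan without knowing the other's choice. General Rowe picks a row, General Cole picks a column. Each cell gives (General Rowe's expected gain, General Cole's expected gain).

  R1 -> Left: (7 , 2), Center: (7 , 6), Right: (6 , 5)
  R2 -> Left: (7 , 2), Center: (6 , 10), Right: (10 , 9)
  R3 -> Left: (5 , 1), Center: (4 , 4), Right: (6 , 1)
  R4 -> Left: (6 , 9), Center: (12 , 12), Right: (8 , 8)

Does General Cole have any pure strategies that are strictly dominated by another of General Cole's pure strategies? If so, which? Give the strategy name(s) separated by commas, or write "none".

Left, Right

Left is strictly dominated by Center (R1: 6>2, R2: 10>2, R3: 4>1, R4: 12>9).
Nothing dominates Center: Left at R1 (6>2); Right at R1 (6>5).
Right: dominated, since Center does at least as well everywhere (R1: 6>5, R2: 10>9, R3: 4>1, R4: 12>8).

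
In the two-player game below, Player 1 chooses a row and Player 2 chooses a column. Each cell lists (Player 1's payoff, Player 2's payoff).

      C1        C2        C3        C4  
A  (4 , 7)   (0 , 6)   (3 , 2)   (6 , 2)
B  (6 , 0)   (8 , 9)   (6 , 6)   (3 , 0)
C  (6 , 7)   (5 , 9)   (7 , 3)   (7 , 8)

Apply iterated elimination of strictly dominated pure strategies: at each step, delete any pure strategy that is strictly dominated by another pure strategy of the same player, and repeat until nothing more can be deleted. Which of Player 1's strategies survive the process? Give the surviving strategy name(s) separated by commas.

B

For Player 1, C strictly dominates A on the remaining columns (C1: 6>4, C2: 5>0, C3: 7>3, C4: 7>6); eliminate A.
Player 2's strategy C1 is strictly dominated by C2 (B: 9>0, C: 9>7) and is removed.
Player 2's strategy C3 is strictly dominated by C2 (B: 9>6, C: 9>3) and is removed.
Column C4 is eliminated: C2 beats it against every remaining row (B: 9>0, C: 9>8).
Row C is eliminated: B beats it against every remaining column (C2: 8>5).
Among the remaining strategies, none is strictly dominated by another pure strategy of the same player, so the elimination stops.
Surviving strategies — Player 1: {B}; Player 2: {C2}.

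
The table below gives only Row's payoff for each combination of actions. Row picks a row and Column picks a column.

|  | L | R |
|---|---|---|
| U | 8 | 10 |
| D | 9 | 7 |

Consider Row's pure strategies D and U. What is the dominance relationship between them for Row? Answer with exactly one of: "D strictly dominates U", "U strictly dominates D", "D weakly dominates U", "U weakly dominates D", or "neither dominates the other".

D's payoffs vs U's, by Column's action — L: 9>8, R: 7<10.
D does better at L but worse at R; neither strategy dominates the other.

neither dominates the other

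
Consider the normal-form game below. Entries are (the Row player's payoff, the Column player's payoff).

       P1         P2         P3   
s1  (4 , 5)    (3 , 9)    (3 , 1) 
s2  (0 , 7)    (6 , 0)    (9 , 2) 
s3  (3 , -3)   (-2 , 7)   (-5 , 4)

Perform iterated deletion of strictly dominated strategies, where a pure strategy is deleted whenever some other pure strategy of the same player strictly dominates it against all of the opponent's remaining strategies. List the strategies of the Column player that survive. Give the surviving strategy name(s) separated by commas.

Row s3 is eliminated: s1 beats it against every remaining column (P1: 4>3, P2: 3>-2, P3: 3>-5).
Column P3 is eliminated: P1 beats it against every remaining row (s1: 5>1, s2: 7>2).
Among the remaining strategies, none is strictly dominated by another pure strategy of the same player, so the elimination stops.
Surviving strategies — the Row player: {s1, s2}; the Column player: {P1, P2}.

P1, P2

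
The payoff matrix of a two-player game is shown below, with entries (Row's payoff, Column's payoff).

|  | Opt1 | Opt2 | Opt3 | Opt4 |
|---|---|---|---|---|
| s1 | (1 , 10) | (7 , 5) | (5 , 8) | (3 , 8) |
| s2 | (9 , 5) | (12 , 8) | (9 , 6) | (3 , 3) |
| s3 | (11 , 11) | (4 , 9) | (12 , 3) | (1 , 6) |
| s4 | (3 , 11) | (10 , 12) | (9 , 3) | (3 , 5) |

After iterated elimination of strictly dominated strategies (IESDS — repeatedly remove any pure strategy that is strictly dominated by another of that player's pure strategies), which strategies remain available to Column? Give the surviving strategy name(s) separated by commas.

Opt1, Opt2

For Column, Opt1 strictly dominates Opt4 on the remaining rows (s1: 10>8, s2: 5>3, s3: 11>6, s4: 11>5); eliminate Opt4.
For Row, s2 strictly dominates s1 on the remaining columns (Opt1: 9>1, Opt2: 12>7, Opt3: 9>5); eliminate s1.
Column's strategy Opt3 is strictly dominated by Opt2 (s2: 8>6, s3: 9>3, s4: 12>3) and is removed.
For Row, s2 strictly dominates s4 on the remaining columns (Opt1: 9>3, Opt2: 12>10); eliminate s4.
Among the remaining strategies, none is strictly dominated by another pure strategy of the same player, so the elimination stops.
Surviving strategies — Row: {s2, s3}; Column: {Opt1, Opt2}.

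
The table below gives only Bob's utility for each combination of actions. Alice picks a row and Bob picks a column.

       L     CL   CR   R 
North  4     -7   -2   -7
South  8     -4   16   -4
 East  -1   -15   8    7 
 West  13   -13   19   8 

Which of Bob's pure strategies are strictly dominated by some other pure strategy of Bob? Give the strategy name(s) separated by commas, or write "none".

L is not dominated — it holds its own against CL at North (4>-7); CR at North (4>-2); R at North (4>-7).
CL is strictly dominated by L (North: 4>-7, South: 8>-4, East: -1>-15, West: 13>-13).
Nothing dominates CR: L at South (16>8); CL at North (-2>-7); R at North (-2>-7).
R is strictly dominated by CR (North: -2>-7, South: 16>-4, East: 8>7, West: 19>8).

CL, R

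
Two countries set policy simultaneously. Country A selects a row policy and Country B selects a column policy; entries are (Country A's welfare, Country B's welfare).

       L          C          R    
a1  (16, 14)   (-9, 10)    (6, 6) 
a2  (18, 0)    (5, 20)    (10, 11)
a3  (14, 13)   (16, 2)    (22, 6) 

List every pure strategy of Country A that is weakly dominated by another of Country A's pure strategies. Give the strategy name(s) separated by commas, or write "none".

a1 is weakly dominated by a2 (L: 18>16, C: 5>-9, R: 10>6).
a2 is not dominated — it holds its own against a1 at L (18>16); a3 at L (18>14).
a3 is not dominated — it holds its own against a1 at C (16>-9); a2 at C (16>5).

a1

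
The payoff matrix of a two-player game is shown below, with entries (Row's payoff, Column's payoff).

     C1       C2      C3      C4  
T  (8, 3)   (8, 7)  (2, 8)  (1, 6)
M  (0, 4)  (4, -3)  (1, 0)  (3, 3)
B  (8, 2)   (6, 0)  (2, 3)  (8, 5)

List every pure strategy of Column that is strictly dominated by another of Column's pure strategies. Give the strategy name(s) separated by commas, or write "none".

Nothing dominates C1: C2 at M (4>-3); C3 at M (4>0); C4 at M (4>3).
C2 is strictly dominated by C3 (T: 8>7, M: 0>-3, B: 3>0).
C3: no other strategy beats it everywhere (C1 at T (8>3); C2 at T (8>7); C4 at T (8>6)).
C4 is not dominated — it holds its own against C1 at T (6>3); C2 at M (3>-3); C3 at M (3>0).

C2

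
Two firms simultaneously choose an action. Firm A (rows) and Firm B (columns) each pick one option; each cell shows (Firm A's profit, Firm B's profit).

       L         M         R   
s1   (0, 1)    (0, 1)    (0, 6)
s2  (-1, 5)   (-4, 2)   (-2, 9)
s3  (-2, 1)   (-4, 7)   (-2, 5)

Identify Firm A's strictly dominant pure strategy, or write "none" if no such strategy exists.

s1 vs s2: L: 0>-1, M: 0>-4, R: 0>-2.
s1 vs s3: L: 0>-2, M: 0>-4, R: 0>-2.
s1 strictly beats every other strategy against every opponent action, so it is strictly dominant.

s1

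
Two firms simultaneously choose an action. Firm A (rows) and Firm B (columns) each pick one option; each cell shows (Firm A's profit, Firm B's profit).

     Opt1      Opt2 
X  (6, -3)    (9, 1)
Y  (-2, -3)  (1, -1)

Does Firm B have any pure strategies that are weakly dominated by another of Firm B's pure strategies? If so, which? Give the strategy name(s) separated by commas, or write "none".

Opt1: dominated, since Opt2 does at least as well everywhere (X: 1>-3, Y: -1>-3).
Nothing dominates Opt2: Opt1 at X (1>-3).

Opt1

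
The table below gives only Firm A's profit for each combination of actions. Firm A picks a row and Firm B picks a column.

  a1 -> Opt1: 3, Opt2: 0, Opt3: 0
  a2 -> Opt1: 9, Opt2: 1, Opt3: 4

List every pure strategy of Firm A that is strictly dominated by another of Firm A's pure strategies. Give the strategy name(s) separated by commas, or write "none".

a1 is strictly dominated by a2 (Opt1: 9>3, Opt2: 1>0, Opt3: 4>0).
a2 is not dominated — it holds its own against a1 at Opt1 (9>3).

a1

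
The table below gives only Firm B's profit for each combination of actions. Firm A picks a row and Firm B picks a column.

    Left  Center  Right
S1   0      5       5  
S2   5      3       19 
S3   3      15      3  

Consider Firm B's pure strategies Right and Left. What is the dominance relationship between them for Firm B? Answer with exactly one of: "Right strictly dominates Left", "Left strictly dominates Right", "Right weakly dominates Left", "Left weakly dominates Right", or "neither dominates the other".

Right weakly dominates Left

Right's payoffs vs Left's, by Firm A's action — S1: 5>0, S2: 19>5, S3: 3=3.
Right is at least as good everywhere and strictly better somewhere (tied only at S3), so Right weakly but not strictly dominates Left.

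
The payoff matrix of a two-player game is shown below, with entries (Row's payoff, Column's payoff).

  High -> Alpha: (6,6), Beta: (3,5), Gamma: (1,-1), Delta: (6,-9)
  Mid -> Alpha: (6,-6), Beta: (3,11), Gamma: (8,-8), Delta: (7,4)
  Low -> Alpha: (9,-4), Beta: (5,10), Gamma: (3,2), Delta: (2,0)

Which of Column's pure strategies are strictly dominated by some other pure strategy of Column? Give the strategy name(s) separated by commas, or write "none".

Gamma, Delta

Alpha: no other strategy beats it everywhere (Beta at High (6>5); Gamma at High (6>-1); Delta at High (6>-9)).
Beta is not dominated — it holds its own against Alpha at Mid (11>-6); Gamma at High (5>-1); Delta at High (5>-9).
Beta strictly dominates Gamma — High: 5>-1, Mid: 11>-8, Low: 10>2.
Delta is strictly dominated by Beta (High: 5>-9, Mid: 11>4, Low: 10>0).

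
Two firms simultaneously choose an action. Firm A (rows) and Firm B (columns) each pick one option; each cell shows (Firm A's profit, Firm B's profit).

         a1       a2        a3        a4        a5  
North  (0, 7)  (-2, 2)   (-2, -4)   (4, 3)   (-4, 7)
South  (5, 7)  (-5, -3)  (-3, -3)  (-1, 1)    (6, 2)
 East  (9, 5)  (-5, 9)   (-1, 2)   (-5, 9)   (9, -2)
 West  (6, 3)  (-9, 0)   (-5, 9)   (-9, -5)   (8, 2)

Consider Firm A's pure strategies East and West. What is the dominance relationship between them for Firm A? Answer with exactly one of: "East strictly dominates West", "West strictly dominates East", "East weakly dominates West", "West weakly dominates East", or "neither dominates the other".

East strictly dominates West

East's payoffs vs West's, by Firm B's action — a1: 9>6, a2: -5>-9, a3: -1>-5, a4: -5>-9, a5: 9>8.
East gives a strictly higher payoff against each choice by Firm B, so East strictly dominates West.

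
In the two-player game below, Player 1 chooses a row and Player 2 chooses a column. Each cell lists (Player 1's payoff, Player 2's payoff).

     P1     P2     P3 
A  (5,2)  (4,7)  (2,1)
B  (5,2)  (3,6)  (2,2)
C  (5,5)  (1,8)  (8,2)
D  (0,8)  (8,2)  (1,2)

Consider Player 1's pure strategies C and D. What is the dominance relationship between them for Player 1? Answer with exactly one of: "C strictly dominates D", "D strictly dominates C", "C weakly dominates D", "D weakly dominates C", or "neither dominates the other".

neither dominates the other

C's payoffs vs D's, by Player 2's action — P1: 5>0, P2: 1<8, P3: 8>1.
C does better at P1, P3 but worse at P2; neither strategy dominates the other.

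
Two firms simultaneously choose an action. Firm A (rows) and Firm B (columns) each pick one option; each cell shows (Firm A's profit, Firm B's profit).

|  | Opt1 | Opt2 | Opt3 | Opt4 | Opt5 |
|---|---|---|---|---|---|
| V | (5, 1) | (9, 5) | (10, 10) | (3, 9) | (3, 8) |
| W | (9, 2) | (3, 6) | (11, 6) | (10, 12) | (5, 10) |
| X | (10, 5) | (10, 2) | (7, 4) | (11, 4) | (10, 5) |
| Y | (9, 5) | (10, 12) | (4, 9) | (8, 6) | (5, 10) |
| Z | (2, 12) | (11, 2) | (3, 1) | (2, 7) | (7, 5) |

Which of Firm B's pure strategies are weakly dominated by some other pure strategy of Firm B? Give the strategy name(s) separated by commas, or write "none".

none

Opt1: no other strategy beats it everywhere (Opt2 at X (5>2); Opt3 at X (5>4); Opt4 at X (5>4); Opt5 at Z (12>5)).
Opt2 is not dominated — it holds its own against Opt1 at V (5>1); Opt3 at Y (12>9); Opt4 at Y (12>6); Opt5 at Y (12>10).
Opt3: no other strategy beats it everywhere (Opt1 at V (10>1); Opt2 at V (10>5); Opt4 at V (10>9); Opt5 at V (10>8)).
Opt4 is not dominated — it holds its own against Opt1 at V (9>1); Opt2 at V (9>5); Opt3 at W (12>6); Opt5 at V (9>8).
Opt5 is not dominated — it holds its own against Opt1 at V (8>1); Opt2 at V (8>5); Opt3 at W (10>6); Opt4 at X (5>4).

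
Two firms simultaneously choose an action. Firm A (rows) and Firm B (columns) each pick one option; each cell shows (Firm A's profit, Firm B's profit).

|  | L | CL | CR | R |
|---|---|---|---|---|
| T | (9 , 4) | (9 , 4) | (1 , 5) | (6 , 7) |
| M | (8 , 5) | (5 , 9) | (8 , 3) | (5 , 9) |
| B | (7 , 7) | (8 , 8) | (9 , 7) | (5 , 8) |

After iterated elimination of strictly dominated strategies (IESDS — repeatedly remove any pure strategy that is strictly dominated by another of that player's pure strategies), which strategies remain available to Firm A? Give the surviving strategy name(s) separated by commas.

For Firm B, R strictly dominates L on the remaining rows (T: 7>4, M: 9>5, B: 8>7); eliminate L.
For Firm B, R strictly dominates CR on the remaining rows (T: 7>5, M: 9>3, B: 8>7); eliminate CR.
For Firm A, T strictly dominates M on the remaining columns (CL: 9>5, R: 6>5); eliminate M.
For Firm A, T strictly dominates B on the remaining columns (CL: 9>8, R: 6>5); eliminate B.
Firm B's strategy CL is strictly dominated by R (T: 7>4) and is removed.
Among the remaining strategies, none is strictly dominated by another pure strategy of the same player, so the elimination stops.
Surviving strategies — Firm A: {T}; Firm B: {R}.

T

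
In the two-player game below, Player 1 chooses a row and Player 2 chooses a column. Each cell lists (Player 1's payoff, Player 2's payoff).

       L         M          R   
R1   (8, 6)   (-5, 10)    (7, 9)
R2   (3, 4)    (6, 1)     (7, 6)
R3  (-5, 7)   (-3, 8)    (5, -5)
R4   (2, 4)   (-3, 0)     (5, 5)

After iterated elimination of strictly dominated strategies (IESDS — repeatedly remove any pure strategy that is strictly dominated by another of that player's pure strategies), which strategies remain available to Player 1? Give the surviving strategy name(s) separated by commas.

R1, R2

Row R3 is eliminated: R2 beats it against every remaining column (L: 3>-5, M: 6>-3, R: 7>5).
For Player 1, R2 strictly dominates R4 on the remaining columns (L: 3>2, M: 6>-3, R: 7>5); eliminate R4.
For Player 2, R strictly dominates L on the remaining rows (R1: 9>6, R2: 6>4); eliminate L.
Among the remaining strategies, none is strictly dominated by another pure strategy of the same player, so the elimination stops.
Surviving strategies — Player 1: {R1, R2}; Player 2: {M, R}.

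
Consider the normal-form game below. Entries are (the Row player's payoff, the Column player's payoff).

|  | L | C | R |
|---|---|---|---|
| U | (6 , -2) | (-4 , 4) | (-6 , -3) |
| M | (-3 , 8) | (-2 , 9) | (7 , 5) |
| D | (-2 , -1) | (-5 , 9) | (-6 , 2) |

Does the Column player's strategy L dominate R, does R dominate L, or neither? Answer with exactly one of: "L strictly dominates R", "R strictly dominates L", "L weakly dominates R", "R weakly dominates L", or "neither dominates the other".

Compare L to R across each opponent action: U: -2>-3, M: 8>5, D: -1<2.
L does better at U, M but worse at D; neither strategy dominates the other.

neither dominates the other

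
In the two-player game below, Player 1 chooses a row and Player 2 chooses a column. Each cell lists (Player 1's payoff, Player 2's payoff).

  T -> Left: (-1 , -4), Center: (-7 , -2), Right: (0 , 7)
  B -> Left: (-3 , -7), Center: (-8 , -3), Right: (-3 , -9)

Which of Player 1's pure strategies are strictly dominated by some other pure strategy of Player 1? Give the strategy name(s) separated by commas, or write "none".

Nothing dominates T: B at Left (-1>-3).
T strictly dominates B — Left: -1>-3, Center: -7>-8, Right: 0>-3.

B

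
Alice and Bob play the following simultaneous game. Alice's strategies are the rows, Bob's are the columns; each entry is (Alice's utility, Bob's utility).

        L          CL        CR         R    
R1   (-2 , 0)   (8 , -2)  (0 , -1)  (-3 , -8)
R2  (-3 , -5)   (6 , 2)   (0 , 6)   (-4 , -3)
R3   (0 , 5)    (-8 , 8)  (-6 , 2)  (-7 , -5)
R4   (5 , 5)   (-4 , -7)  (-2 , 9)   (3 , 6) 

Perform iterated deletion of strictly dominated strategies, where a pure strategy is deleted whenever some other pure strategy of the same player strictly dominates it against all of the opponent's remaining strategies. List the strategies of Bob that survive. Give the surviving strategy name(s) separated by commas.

Alice's strategy R3 is strictly dominated by R4 (L: 5>0, CL: -4>-8, CR: -2>-6, R: 3>-7) and is removed.
Column CL is eliminated: CR beats it against every remaining row (R1: -1>-2, R2: 6>2, R4: 9>-7).
Bob's strategy R is strictly dominated by CR (R1: -1>-8, R2: 6>-3, R4: 9>6) and is removed.
Among the remaining strategies, none is strictly dominated by another pure strategy of the same player, so the elimination stops.
Surviving strategies — Alice: {R1, R2, R4}; Bob: {L, CR}.

L, CR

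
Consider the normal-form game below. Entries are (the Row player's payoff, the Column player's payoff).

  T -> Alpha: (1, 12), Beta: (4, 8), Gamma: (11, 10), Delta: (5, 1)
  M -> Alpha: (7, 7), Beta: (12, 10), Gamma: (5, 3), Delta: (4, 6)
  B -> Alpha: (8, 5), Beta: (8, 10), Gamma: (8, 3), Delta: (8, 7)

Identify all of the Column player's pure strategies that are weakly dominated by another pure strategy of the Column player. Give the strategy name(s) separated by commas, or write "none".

Alpha: no other strategy beats it everywhere (Beta at T (12>8); Gamma at T (12>10); Delta at T (12>1)).
Beta: no other strategy beats it everywhere (Alpha at M (10>7); Gamma at M (10>3); Delta at T (8>1)).
Alpha weakly dominates Gamma — T: 12>10, M: 7>3, B: 5>3.
Delta is weakly dominated by Beta (T: 8>1, M: 10>6, B: 10>7).

Gamma, Delta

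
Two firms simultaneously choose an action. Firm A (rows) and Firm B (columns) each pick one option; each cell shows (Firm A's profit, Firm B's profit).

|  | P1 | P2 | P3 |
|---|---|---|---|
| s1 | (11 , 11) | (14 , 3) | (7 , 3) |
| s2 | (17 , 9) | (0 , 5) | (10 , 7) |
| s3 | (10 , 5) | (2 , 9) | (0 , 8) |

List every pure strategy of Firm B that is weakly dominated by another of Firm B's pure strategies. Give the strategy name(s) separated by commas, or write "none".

P1: no other strategy beats it everywhere (P2 at s1 (11>3); P3 at s1 (11>3)).
P2: no other strategy beats it everywhere (P1 at s3 (9>5); P3 at s3 (9>8)).
Nothing dominates P3: P1 at s3 (8>5); P2 at s2 (7>5).

none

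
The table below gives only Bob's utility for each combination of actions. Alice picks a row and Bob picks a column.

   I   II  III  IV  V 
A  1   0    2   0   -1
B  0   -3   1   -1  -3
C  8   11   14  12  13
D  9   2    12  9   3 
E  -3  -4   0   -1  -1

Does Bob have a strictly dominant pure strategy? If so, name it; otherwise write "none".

III vs I: A: 2>1, B: 1>0, C: 14>8, D: 12>9, E: 0>-3.
III vs II: A: 2>0, B: 1>-3, C: 14>11, D: 12>2, E: 0>-4.
III vs IV: A: 2>0, B: 1>-1, C: 14>12, D: 12>9, E: 0>-1.
III vs V: A: 2>-1, B: 1>-3, C: 14>13, D: 12>3, E: 0>-1.
III strictly beats every other strategy against every opponent action, so it is strictly dominant.

III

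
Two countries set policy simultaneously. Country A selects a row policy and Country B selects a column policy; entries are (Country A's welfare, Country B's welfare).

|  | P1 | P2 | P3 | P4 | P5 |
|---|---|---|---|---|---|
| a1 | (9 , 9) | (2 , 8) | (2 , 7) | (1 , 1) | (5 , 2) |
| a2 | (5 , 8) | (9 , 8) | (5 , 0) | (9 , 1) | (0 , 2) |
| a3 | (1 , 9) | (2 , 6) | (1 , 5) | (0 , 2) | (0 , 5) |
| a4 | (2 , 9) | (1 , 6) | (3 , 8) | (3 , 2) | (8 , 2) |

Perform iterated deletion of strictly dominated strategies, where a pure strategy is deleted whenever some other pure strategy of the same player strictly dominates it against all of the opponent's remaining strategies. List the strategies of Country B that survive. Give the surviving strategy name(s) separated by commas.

P1, P2

Country B's strategy P3 is strictly dominated by P1 (a1: 9>7, a2: 8>0, a3: 9>5, a4: 9>8) and is removed.
Column P4 is eliminated: P1 beats it against every remaining row (a1: 9>1, a2: 8>1, a3: 9>2, a4: 9>2).
Column P5 is eliminated: P1 beats it against every remaining row (a1: 9>2, a2: 8>2, a3: 9>5, a4: 9>2).
Country A's strategy a3 is strictly dominated by a2 (P1: 5>1, P2: 9>2) and is removed.
Country A's strategy a4 is strictly dominated by a1 (P1: 9>2, P2: 2>1) and is removed.
Among the remaining strategies, none is strictly dominated by another pure strategy of the same player, so the elimination stops.
Surviving strategies — Country A: {a1, a2}; Country B: {P1, P2}.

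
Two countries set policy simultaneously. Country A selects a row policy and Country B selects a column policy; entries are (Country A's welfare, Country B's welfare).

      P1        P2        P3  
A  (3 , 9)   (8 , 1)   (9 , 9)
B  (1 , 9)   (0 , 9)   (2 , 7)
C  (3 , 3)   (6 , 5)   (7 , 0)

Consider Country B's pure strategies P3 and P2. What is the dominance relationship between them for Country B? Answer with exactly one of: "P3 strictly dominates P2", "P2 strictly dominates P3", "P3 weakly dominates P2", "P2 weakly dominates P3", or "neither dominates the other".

P3's payoffs vs P2's, by Country A's action — A: 9>1, B: 7<9, C: 0<5.
P3 does better at A but worse at B, C; neither strategy dominates the other.

neither dominates the other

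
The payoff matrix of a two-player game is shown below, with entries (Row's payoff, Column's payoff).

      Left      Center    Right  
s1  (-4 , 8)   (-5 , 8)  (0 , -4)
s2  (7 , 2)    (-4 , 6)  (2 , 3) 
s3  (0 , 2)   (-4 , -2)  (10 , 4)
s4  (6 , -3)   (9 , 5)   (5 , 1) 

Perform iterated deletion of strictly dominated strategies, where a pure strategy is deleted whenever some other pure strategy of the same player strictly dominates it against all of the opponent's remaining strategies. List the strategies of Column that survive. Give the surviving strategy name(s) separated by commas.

For Row, s2 strictly dominates s1 on the remaining columns (Left: 7>-4, Center: -4>-5, Right: 2>0); eliminate s1.
Column Left is eliminated: Right beats it against every remaining row (s2: 3>2, s3: 4>2, s4: 1>-3).
Row s2 is eliminated: s4 beats it against every remaining column (Center: 9>-4, Right: 5>2).
Among the remaining strategies, none is strictly dominated by another pure strategy of the same player, so the elimination stops.
Surviving strategies — Row: {s3, s4}; Column: {Center, Right}.

Center, Right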